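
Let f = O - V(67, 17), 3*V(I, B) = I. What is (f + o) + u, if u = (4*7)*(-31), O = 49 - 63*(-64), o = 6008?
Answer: 27596/3 ≈ 9198.7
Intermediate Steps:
V(I, B) = I/3
O = 4081 (O = 49 + 4032 = 4081)
u = -868 (u = 28*(-31) = -868)
f = 12176/3 (f = 4081 - 67/3 = 12176/3 ≈ 4058.7)
(f + o) + u = (12176/3 + 6008) - 868 = 30200/3 - 868 = 27596/3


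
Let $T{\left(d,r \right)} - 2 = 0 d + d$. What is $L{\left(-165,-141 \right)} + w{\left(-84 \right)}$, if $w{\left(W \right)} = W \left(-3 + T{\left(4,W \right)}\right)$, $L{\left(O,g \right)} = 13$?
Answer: $-239$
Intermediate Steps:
$T{\left(d,r \right)} = 2 + d$ ($T{\left(d,r \right)} = 2 + \left(0 d + d\right) = 2 + \left(0 + d\right) = 2 + d$)
$w{\left(W \right)} = 3 W$ ($w{\left(W \right)} = W \left(-3 + \left(2 + 4\right)\right) = W \left(-3 + 6\right) = W 3 = 3 W$)
$L{\left(-165,-141 \right)} + w{\left(-84 \right)} = 13 + 3 \left(-84\right) = 13 - 252 = -239$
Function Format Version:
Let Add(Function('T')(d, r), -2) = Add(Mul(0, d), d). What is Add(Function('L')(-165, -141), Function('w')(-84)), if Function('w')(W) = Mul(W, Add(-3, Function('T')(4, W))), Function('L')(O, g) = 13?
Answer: -239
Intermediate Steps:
Function('T')(d, r) = Add(2, d) (Function('T')(d, r) = Add(2, Add(Mul(0, d), d)) = Add(2, Add(0, d)) = Add(2, d))
Function('w')(W) = Mul(3, W) (Function('w')(W) = Mul(W, Add(-3, Add(2, 4))) = Mul(W, Add(-3, 6)) = Mul(W, 3) = Mul(3, W))
Add(Function('L')(-165, -141), Function('w')(-84)) = Add(13, Mul(3, -84)) = Add(13, -252) = -239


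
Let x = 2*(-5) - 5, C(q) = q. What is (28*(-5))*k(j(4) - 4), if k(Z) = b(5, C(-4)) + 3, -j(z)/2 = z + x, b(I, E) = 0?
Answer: -420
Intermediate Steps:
x = -15 (x = -10 - 5 = -15)
j(z) = 30 - 2*z (j(z) = -2*(z - 15) = -2*(-15 + z) = 30 - 2*z)
k(Z) = 3 (k(Z) = 0 + 3 = 3)
(28*(-5))*k(j(4) - 4) = (28*(-5))*3 = -140*3 = -420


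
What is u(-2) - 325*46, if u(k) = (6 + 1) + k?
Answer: -14945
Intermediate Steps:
u(k) = 7 + k
u(-2) - 325*46 = (7 - 2) - 325*46 = 5 - 14950 = -14945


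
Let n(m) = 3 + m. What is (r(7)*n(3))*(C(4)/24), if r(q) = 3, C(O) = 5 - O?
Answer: ¾ ≈ 0.75000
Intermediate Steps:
(r(7)*n(3))*(C(4)/24) = (3*(3 + 3))*((5 - 1*4)/24) = (3*6)*((5 - 4)*(1/24)) = 18*(1*(1/24)) = 18*(1/24) = ¾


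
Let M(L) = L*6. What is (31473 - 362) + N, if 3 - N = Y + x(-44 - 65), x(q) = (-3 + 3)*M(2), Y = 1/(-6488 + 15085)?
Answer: 267487057/8597 ≈ 31114.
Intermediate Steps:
M(L) = 6*L
Y = 1/8597 ≈ 0.00011632
x(q) = 0 (x(q) = (-3 + 3)*(6*2) = 0*12 = 0)
N = 25790/8597 (N = 3 - (1/8597 + 0) = 3 - 1*1/8597 = 3 - 1/8597 = 25790/8597 ≈ 2.9999)
(31473 - 362) + N = (31473 - 362) + 25790/8597 = 31111 + 25790/8597 = 267487057/8597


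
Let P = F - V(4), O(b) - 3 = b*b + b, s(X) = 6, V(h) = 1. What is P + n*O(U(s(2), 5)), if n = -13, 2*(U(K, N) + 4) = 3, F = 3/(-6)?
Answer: -357/4 ≈ -89.250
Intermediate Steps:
F = -½ (F = 3*(-⅙) = -½ ≈ -0.50000)
U(K, N) = -5/2 (U(K, N) = -4 + (½)*3 = -4 + 3/2 = -5/2)
O(b) = 3 + b + b² (O(b) = 3 + (b*b + b) = 3 + (b² + b) = 3 + (b + b²) = 3 + b + b²)
P = -3/2 (P = -½ - 1*1 = -½ - 1 = -3/2 ≈ -1.5000)
P + n*O(U(s(2), 5)) = -3/2 - 13*(3 - 5/2 + (-5/2)²) = -3/2 - 13*(3 - 5/2 + 25/4) = -3/2 - 13*27/4 = -3/2 - 351/4 = -357/4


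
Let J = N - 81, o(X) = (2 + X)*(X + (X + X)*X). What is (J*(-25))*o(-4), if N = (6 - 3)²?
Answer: -100800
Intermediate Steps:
N = 9 (N = 3² = 9)
o(X) = (2 + X)*(X + 2*X²) (o(X) = (2 + X)*(X + (2*X)*X) = (2 + X)*(X + 2*X²))
J = -72 (J = 9 - 81 = -72)
(J*(-25))*o(-4) = (-72*(-25))*(-4*(2 + 2*(-4)² + 5*(-4))) = 1800*(-4*(2 + 2*16 - 20)) = 1800*(-4*(2 + 32 - 20)) = 1800*(-4*14) = 1800*(-56) = -100800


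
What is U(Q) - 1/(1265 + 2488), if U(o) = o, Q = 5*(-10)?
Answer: -187651/3753 ≈ -50.000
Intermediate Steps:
Q = -50
U(Q) - 1/(1265 + 2488) = -50 - 1/(1265 + 2488) = -50 - 1/3753 = -187651/3753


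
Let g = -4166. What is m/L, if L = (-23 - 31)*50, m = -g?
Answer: -2083/1350 ≈ -1.5430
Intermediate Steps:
m = 4166 (m = -1*(-4166) = 4166)
L = -2700 (L = -54*50 = -2700)
m/L = 4166/(-2700) = 4166*(-1/2700) = -2083/1350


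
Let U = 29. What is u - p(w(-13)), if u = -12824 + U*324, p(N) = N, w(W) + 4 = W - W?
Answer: -3424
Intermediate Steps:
w(W) = -4 (w(W) = -4 + (W - W) = -4 + 0 = -4)
u = -3428 (u = -12824 + 29*324 = -12824 + 9396 = -3428)
u - p(w(-13)) = -3428 - 1*(-4) = -3428 + 4 = -3424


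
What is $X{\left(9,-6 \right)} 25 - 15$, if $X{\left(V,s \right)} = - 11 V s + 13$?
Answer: $15160$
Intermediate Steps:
$X{\left(V,s \right)} = 13 - 11 V s$ ($X{\left(V,s \right)} = - 11 V s + 13 = 13 - 11 V s$)
$X{\left(9,-6 \right)} 25 - 15 = \left(13 - 99 \left(-6\right)\right) 25 - 15 = \left(13 + 594\right) 25 - 15 = 607 \cdot 25 - 15 = 15175 - 15 = 15160$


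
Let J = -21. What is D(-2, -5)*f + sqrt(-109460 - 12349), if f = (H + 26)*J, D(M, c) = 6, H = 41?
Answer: -8442 + I*sqrt(121809) ≈ -8442.0 + 349.01*I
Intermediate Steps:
f = -1407 (f = (41 + 26)*(-21) = 67*(-21) = -1407)
D(-2, -5)*f + sqrt(-109460 - 12349) = 6*(-1407) + sqrt(-109460 - 12349) = -8442 + sqrt(-121809) = -8442 + I*sqrt(121809)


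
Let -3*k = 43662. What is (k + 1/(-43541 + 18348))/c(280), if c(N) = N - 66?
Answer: -366658923/5391302 ≈ -68.009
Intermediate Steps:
c(N) = -66 + N
k = -14554 (k = -1/3*43662 = -14554)
(k + 1/(-43541 + 18348))/c(280) = (-14554 + 1/(-43541 + 18348))/(-66 + 280) = (-14554 + 1/(-25193))/214 = (-14554 - 1/25193)*(1/214) = -366658923/25193*1/214 = -366658923/5391302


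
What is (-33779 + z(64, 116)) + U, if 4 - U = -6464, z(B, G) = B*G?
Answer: -19887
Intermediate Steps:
U = 6468 (U = 4 - 1*(-6464) = 4 + 6464 = 6468)
(-33779 + z(64, 116)) + U = (-33779 + 64*116) + 6468 = (-33779 + 7424) + 6468 = -26355 + 6468 = -19887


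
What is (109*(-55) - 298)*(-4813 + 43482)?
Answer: -243344017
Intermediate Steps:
(109*(-55) - 298)*(-4813 + 43482) = (-5995 - 298)*38669 = -6293*38669 = -243344017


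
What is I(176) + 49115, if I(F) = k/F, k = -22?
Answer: 392919/8 ≈ 49115.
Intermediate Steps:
I(F) = -22/F
I(176) + 49115 = -22/176 + 49115 = -22*1/176 + 49115 = -⅛ + 49115 = 392919/8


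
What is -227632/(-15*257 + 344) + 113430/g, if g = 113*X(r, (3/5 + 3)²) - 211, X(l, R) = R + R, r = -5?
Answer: 25423685018/238568939 ≈ 106.57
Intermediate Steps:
X(l, R) = 2*R
g = 67949/25 (g = 113*(2*(3/5 + 3)²) - 211 = 113*(2*(3*(⅕) + 3)²) - 211 = 113*(2*(⅗ + 3)²) - 211 = 113*(2*(18/5)²) - 211 = 113*(2*(324/25)) - 211 = 113*(648/25) - 211 = 73224/25 - 211 = 67949/25 ≈ 2718.0)
-227632/(-15*257 + 344) + 113430/g = -227632/(-15*257 + 344) + 113430/(67949/25) = -227632/(-3855 + 344) + 113430*(25/67949) = -227632/(-3511) + 2835750/67949 = -227632*(-1/3511) + 2835750/67949 = 227632/3511 + 2835750/67949 = 25423685018/238568939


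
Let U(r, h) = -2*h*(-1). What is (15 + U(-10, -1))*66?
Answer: 858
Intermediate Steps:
U(r, h) = 2*h
(15 + U(-10, -1))*66 = (15 + 2*(-1))*66 = (15 - 2)*66 = 13*66 = 858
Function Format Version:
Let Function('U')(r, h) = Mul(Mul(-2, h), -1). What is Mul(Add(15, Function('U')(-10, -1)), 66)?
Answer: 858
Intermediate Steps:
Function('U')(r, h) = Mul(2, h)
Mul(Add(15, Function('U')(-10, -1)), 66) = Mul(Add(15, Mul(2, -1)), 66) = Mul(Add(15, -2), 66) = Mul(13, 66) = 858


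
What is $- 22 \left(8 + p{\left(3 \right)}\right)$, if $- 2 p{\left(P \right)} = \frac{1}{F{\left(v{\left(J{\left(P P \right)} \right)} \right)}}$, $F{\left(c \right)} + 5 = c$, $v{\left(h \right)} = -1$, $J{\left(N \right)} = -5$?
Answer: $- \frac{1067}{6} \approx -177.83$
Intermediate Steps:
$F{\left(c \right)} = -5 + c$
$p{\left(P \right)} = \frac{1}{12}$ ($p{\left(P \right)} = - \frac{1}{2 \left(-5 - 1\right)} = - \frac{1}{2 \left(-6\right)} = \left(- \frac{1}{2}\right) \left(- \frac{1}{6}\right) = \frac{1}{12}$)
$- 22 \left(8 + p{\left(3 \right)}\right) = - 22 \left(8 + \frac{1}{12}\right) = \left(-22\right) \frac{97}{12} = - \frac{1067}{6}$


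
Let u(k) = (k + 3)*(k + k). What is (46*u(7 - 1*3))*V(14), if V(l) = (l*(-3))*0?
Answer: 0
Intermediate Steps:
u(k) = 2*k*(3 + k) (u(k) = (3 + k)*(2*k) = 2*k*(3 + k))
V(l) = 0 (V(l) = -3*l*0 = 0)
(46*u(7 - 1*3))*V(14) = (46*(2*(7 - 1*3)*(3 + (7 - 1*3))))*0 = (46*(2*(7 - 3)*(3 + (7 - 3))))*0 = (46*(2*4*(3 + 4)))*0 = (46*(2*4*7))*0 = (46*56)*0 = 2576*0 = 0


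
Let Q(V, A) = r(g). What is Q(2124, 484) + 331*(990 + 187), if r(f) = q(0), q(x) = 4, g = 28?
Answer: 389591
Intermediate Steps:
r(f) = 4
Q(V, A) = 4
Q(2124, 484) + 331*(990 + 187) = 4 + 331*(990 + 187) = 4 + 331*1177 = 4 + 389587 = 389591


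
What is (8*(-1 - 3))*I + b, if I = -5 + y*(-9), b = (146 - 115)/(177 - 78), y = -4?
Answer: -98177/99 ≈ -991.69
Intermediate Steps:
b = 31/99 ≈ 0.31313
I = 31 (I = -5 - 4*(-9) = -5 + 36 = 31)
(8*(-1 - 3))*I + b = (8*(-1 - 3))*31 + 31/99 = (8*(-4))*31 + 31/99 = -32*31 + 31/99 = -992 + 31/99 = -98177/99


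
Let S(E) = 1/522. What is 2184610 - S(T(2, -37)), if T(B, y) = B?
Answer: 1140366419/522 ≈ 2.1846e+6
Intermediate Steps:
S(E) = 1/522
2184610 - S(T(2, -37)) = 2184610 - 1*1/522 = 2184610 - 1/522 = 1140366419/522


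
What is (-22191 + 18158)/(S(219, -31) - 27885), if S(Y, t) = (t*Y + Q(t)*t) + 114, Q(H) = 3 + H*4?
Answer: 4033/30809 ≈ 0.13090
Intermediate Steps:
Q(H) = 3 + 4*H
S(Y, t) = 114 + Y*t + t*(3 + 4*t) (S(Y, t) = (t*Y + (3 + 4*t)*t) + 114 = (Y*t + t*(3 + 4*t)) + 114 = 114 + Y*t + t*(3 + 4*t))
(-22191 + 18158)/(S(219, -31) - 27885) = (-22191 + 18158)/((114 + 219*(-31) - 31*(3 + 4*(-31))) - 27885) = -4033/((114 - 6789 - 31*(3 - 124)) - 27885) = -4033/((114 - 6789 - 31*(-121)) - 27885) = -4033/((114 - 6789 + 3751) - 27885) = -4033/(-2924 - 27885) = -4033/(-30809) = -4033*(-1/30809) = 4033/30809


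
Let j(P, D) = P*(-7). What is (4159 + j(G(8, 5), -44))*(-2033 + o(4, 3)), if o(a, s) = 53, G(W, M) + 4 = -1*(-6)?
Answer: -8207100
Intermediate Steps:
G(W, M) = 2 (G(W, M) = -4 - 1*(-6) = -4 + 6 = 2)
j(P, D) = -7*P
(4159 + j(G(8, 5), -44))*(-2033 + o(4, 3)) = (4159 - 7*2)*(-2033 + 53) = (4159 - 14)*(-1980) = 4145*(-1980) = -8207100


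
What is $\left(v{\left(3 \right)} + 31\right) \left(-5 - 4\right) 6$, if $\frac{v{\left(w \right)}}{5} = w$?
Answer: $-2484$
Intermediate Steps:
$v{\left(w \right)} = 5 w$
$\left(v{\left(3 \right)} + 31\right) \left(-5 - 4\right) 6 = \left(5 \cdot 3 + 31\right) \left(-5 - 4\right) 6 = \left(15 + 31\right) \left(\left(-9\right) 6\right) = 46 \left(-54\right) = -2484$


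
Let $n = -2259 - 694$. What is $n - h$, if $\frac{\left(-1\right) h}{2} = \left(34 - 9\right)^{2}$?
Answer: $-1703$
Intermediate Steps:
$h = -1250$ ($h = - 2 \left(34 - 9\right)^{2} = - 2 \cdot 25^{2} = \left(-2\right) 625 = -1250$)
$n = -2953$ ($n = -2259 - 694 = -2953$)
$n - h = -2953 - -1250 = -2953 + 1250 = -1703$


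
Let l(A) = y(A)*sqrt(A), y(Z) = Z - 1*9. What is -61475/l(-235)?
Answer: -12295*I*sqrt(235)/11468 ≈ -16.435*I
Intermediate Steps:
y(Z) = -9 + Z (y(Z) = Z - 9 = -9 + Z)
l(A) = sqrt(A)*(-9 + A) (l(A) = (-9 + A)*sqrt(A) = sqrt(A)*(-9 + A))
-61475/l(-235) = -61475*(-I*sqrt(235)/(235*(-9 - 235))) = -61475*I*sqrt(235)/57340 = -12295*I*sqrt(235)/11468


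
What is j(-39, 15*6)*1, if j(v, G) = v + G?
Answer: 51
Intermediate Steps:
j(v, G) = G + v
j(-39, 15*6)*1 = (15*6 - 39)*1 = (90 - 39)*1 = 51*1 = 51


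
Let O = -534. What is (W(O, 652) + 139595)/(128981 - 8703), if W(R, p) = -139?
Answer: 69728/60139 ≈ 1.1594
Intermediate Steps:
(W(O, 652) + 139595)/(128981 - 8703) = (-139 + 139595)/(128981 - 8703) = 139456/120278 = 139456*(1/120278) = 69728/60139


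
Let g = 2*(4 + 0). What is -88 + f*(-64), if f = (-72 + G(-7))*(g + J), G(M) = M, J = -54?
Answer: -232664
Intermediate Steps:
g = 8 (g = 2*4 = 8)
f = 3634 (f = (-72 - 7)*(8 - 54) = -79*(-46) = 3634)
-88 + f*(-64) = -88 + 3634*(-64) = -88 - 232576 = -232664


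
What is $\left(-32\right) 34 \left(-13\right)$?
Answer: $14144$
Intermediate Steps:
$\left(-32\right) 34 \left(-13\right) = \left(-1088\right) \left(-13\right) = 14144$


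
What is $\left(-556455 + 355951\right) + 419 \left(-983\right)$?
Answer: $-612381$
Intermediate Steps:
$\left(-556455 + 355951\right) + 419 \left(-983\right) = -200504 - 411877 = -612381$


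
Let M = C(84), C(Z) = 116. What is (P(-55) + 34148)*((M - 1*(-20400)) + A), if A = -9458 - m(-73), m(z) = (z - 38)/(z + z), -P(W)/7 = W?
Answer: 55748590281/146 ≈ 3.8184e+8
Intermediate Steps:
M = 116
P(W) = -7*W
m(z) = (-38 + z)/(2*z) (m(z) = (-38 + z)/((2*z)) = (-38 + z)*(1/(2*z)) = (-38 + z)/(2*z))
A = -1380979/146 (A = -9458 - (-38 - 73)/(2*(-73)) = -9458 - (-1)*(-111)/(2*73) = -9458 - 1*111/146 = -9458 - 111/146 = -1380979/146 ≈ -9458.8)
(P(-55) + 34148)*((M - 1*(-20400)) + A) = (-7*(-55) + 34148)*((116 - 1*(-20400)) - 1380979/146) = (385 + 34148)*((116 + 20400) - 1380979/146) = 34533*(20516 - 1380979/146) = 34533*(1614357/146) = 55748590281/146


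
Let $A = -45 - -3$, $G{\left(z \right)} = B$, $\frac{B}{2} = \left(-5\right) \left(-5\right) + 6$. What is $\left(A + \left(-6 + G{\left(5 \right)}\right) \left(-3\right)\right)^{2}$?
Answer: $44100$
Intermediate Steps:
$B = 62$ ($B = 2 \left(\left(-5\right) \left(-5\right) + 6\right) = 2 \left(25 + 6\right) = 2 \cdot 31 = 62$)
$G{\left(z \right)} = 62$
$A = -42$ ($A = -45 + 3 = -42$)
$\left(A + \left(-6 + G{\left(5 \right)}\right) \left(-3\right)\right)^{2} = \left(-42 + \left(-6 + 62\right) \left(-3\right)\right)^{2} = \left(-42 + 56 \left(-3\right)\right)^{2} = \left(-42 - 168\right)^{2} = \left(-210\right)^{2} = 44100$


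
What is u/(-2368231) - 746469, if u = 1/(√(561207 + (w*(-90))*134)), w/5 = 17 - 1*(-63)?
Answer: -746469 + I*√4262793/10095278529183 ≈ -7.4647e+5 + 2.0452e-10*I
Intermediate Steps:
w = 400 (w = 5*(17 - 1*(-63)) = 5*(17 + 63) = 5*80 = 400)
u = -I*√4262793/4262793 (u = 1/(√(561207 + (400*(-90))*134)) = 1/(√(561207 - 36000*134)) = 1/(√(561207 - 4824000)) = 1/(√(-4262793)) = 1/(I*√4262793) = -I*√4262793/4262793 ≈ -0.00048434*I)
u/(-2368231) - 746469 = -I*√4262793/4262793/(-2368231) - 746469 = -I*√4262793/4262793*(-1/2368231) - 746469 = I*√4262793/10095278529183 - 746469 = -746469 + I*√4262793/10095278529183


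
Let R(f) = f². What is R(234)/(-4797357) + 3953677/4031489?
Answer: 892688181905/920975808313 ≈ 0.96929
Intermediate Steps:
R(234)/(-4797357) + 3953677/4031489 = 234²/(-4797357) + 3953677/4031489 = 54756*(-1/4797357) + 3953677*(1/4031489) = -18252/1599119 + 564811/575927 = 892688181905/920975808313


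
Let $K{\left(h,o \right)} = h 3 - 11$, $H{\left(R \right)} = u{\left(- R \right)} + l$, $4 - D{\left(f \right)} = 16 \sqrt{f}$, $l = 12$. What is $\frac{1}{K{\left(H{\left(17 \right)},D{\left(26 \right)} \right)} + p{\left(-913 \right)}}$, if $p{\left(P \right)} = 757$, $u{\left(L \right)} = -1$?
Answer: $\frac{1}{779} \approx 0.0012837$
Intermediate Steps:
$D{\left(f \right)} = 4 - 16 \sqrt{f}$
$H{\left(R \right)} = 11$ ($H{\left(R \right)} = -1 + 12 = 11$)
$K{\left(h,o \right)} = -11 + 3 h$ ($K{\left(h,o \right)} = 3 h - 11 = -11 + 3 h$)
$\frac{1}{K{\left(H{\left(17 \right)},D{\left(26 \right)} \right)} + p{\left(-913 \right)}} = \frac{1}{\left(-11 + 3 \cdot 11\right) + 757} = \frac{1}{\left(-11 + 33\right) + 757} = \frac{1}{22 + 757} = \frac{1}{779}$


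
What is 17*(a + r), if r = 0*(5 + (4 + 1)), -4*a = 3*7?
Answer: -357/4 ≈ -89.250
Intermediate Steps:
a = -21/4 (a = -3*7/4 = -¼*21 = -21/4 ≈ -5.2500)
r = 0 (r = 0*(5 + 5) = 0*10 = 0)
17*(a + r) = 17*(-21/4 + 0) = 17*(-21/4) = -357/4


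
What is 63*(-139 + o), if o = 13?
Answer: -7938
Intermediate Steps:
63*(-139 + o) = 63*(-139 + 13) = 63*(-126) = -7938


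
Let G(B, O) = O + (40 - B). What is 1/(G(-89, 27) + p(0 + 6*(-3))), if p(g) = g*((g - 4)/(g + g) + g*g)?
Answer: -1/5687 ≈ -0.00017584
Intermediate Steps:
G(B, O) = 40 + O - B
p(g) = g*(g² + (-4 + g)/(2*g)) (p(g) = g*((-4 + g)/((2*g)) + g²) = g*((-4 + g)*(1/(2*g)) + g²) = g*((-4 + g)/(2*g) + g²) = g*(g² + (-4 + g)/(2*g)))
1/(G(-89, 27) + p(0 + 6*(-3))) = 1/((40 + 27 - 1*(-89)) + (-2 + (0 + 6*(-3))³ + (0 + 6*(-3))/2)) = 1/((40 + 27 + 89) + (-2 + (0 - 18)³ + (0 - 18)/2)) = 1/(156 + (-2 + (-18)³ + (½)*(-18))) = 1/(156 + (-2 - 5832 - 9)) = 1/(156 - 5843) = 1/(-5687) = -1/5687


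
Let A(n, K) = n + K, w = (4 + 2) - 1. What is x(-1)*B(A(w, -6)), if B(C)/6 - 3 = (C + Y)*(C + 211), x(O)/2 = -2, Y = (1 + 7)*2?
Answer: -75672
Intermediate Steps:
Y = 16 (Y = 8*2 = 16)
x(O) = -4 (x(O) = 2*(-2) = -4)
w = 5 (w = 6 - 1 = 5)
A(n, K) = K + n
B(C) = 18 + 6*(16 + C)*(211 + C) (B(C) = 18 + 6*((C + 16)*(C + 211)) = 18 + 6*((16 + C)*(211 + C)) = 18 + 6*(16 + C)*(211 + C))
x(-1)*B(A(w, -6)) = -4*(20274 + 6*(-6 + 5)² + 1362*(-6 + 5)) = -4*(20274 + 6*(-1)² + 1362*(-1)) = -4*(20274 + 6*1 - 1362) = -4*(20274 + 6 - 1362) = -4*18918 = -75672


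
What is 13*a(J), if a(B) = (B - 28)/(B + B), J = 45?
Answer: 221/90 ≈ 2.4556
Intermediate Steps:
a(B) = (-28 + B)/(2*B) (a(B) = (-28 + B)/((2*B)) = (-28 + B)*(1/(2*B)) = (-28 + B)/(2*B))
13*a(J) = 13*((½)*(-28 + 45)/45) = 13*((½)*(1/45)*17) = 13*(17/90) = 221/90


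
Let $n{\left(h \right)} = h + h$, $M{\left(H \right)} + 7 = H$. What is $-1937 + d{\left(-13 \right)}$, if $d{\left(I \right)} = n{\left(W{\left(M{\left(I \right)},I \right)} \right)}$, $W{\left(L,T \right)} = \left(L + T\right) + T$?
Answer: $-2029$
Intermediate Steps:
$M{\left(H \right)} = -7 + H$
$W{\left(L,T \right)} = L + 2 T$
$n{\left(h \right)} = 2 h$
$d{\left(I \right)} = -14 + 6 I$ ($d{\left(I \right)} = 2 \left(\left(-7 + I\right) + 2 I\right) = 2 \left(-7 + 3 I\right) = -14 + 6 I$)
$-1937 + d{\left(-13 \right)} = -1937 + \left(-14 + 6 \left(-13\right)\right) = -1937 - 92 = -2029$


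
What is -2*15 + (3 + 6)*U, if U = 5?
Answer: 15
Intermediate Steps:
-2*15 + (3 + 6)*U = -2*15 + (3 + 6)*5 = -30 + 9*5 = -30 + 45 = 15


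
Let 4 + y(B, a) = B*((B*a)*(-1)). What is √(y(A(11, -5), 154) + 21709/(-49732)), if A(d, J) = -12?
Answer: I*√13714562172077/24866 ≈ 148.93*I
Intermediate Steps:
y(B, a) = -4 - a*B² (y(B, a) = -4 + B*((B*a)*(-1)) = -4 + B*(-B*a) = -4 - a*B²)
√(y(A(11, -5), 154) + 21709/(-49732)) = √((-4 - 1*154*(-12)²) + 21709/(-49732)) = √((-4 - 1*154*144) + 21709*(-1/49732)) = √((-4 - 22176) - 21709/49732) = √(-22180 - 21709/49732) = √(-1103077469/49732) = I*√13714562172077/24866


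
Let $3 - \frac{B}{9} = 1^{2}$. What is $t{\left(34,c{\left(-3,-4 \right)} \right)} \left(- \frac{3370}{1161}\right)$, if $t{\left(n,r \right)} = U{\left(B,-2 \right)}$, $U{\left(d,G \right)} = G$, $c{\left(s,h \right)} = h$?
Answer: $\frac{6740}{1161} \approx 5.8053$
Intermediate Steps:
$B = 18$ ($B = 27 - 9 \cdot 1^{2} = 27 - 9 = 18$)
$t{\left(n,r \right)} = -2$
$t{\left(34,c{\left(-3,-4 \right)} \right)} \left(- \frac{3370}{1161}\right) = - 2 \left(- \frac{3370}{1161}\right) = - 2 \left(\left(-3370\right) \frac{1}{1161}\right) = \left(-2\right) \left(- \frac{3370}{1161}\right) = \frac{6740}{1161}$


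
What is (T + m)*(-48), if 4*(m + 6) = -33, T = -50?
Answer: 3084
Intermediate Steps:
m = -57/4 (m = -6 + (¼)*(-33) = -6 - 33/4 = -57/4 ≈ -14.250)
(T + m)*(-48) = (-50 - 57/4)*(-48) = -257/4*(-48) = 3084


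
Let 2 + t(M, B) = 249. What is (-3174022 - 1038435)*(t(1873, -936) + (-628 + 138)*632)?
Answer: 1303473206881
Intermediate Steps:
t(M, B) = 247 (t(M, B) = -2 + 249 = 247)
(-3174022 - 1038435)*(t(1873, -936) + (-628 + 138)*632) = (-3174022 - 1038435)*(247 + (-628 + 138)*632) = -4212457*(247 - 490*632) = -4212457*(247 - 309680) = -4212457*(-309433) = 1303473206881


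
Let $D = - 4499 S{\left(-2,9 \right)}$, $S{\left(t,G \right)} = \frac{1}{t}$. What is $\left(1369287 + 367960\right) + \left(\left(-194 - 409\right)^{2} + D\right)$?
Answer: $\frac{4206211}{2} \approx 2.1031 \cdot 10^{6}$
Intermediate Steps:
$D = \frac{4499}{2}$ ($D = - \frac{4499}{-2} = \left(-4499\right) \left(- \frac{1}{2}\right) = \frac{4499}{2} \approx 2249.5$)
$\left(1369287 + 367960\right) + \left(\left(-194 - 409\right)^{2} + D\right) = \left(1369287 + 367960\right) + \left(\left(-194 - 409\right)^{2} + \frac{4499}{2}\right) = 1737247 + \left(\left(-603\right)^{2} + \frac{4499}{2}\right) = 1737247 + \left(363609 + \frac{4499}{2}\right) = 1737247 + \frac{731717}{2} = \frac{4206211}{2}$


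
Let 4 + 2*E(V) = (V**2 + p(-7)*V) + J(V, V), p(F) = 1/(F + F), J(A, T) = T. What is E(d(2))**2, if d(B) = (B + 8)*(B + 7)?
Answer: 3278364049/196 ≈ 1.6726e+7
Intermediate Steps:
d(B) = (7 + B)*(8 + B) (d(B) = (8 + B)*(7 + B) = (7 + B)*(8 + B))
p(F) = 1/(2*F)
E(V) = -2 + V**2/2 + 13*V/28 (E(V) = -2 + ((V**2 + ((1/2)/(-7))*V) + V)/2 = -2 + ((V**2 + ((1/2)*(-1/7))*V) + V)/2 = -2 + ((V**2 - V/14) + V)/2 = -2 + (V**2 + 13*V/14)/2 = -2 + (V**2/2 + 13*V/28) = -2 + V**2/2 + 13*V/28)
E(d(2))**2 = (-2 + (56 + 2**2 + 15*2)**2/2 + 13*(56 + 2**2 + 15*2)/28)**2 = (-2 + (56 + 4 + 30)**2/2 + 13*(56 + 4 + 30)/28)**2 = (-2 + (1/2)*90**2 + (13/28)*90)**2 = (-2 + (1/2)*8100 + 585/14)**2 = (-2 + 4050 + 585/14)**2 = (57257/14)**2 = 3278364049/196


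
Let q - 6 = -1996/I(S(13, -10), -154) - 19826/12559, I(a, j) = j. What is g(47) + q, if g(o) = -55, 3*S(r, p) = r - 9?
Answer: -36377827/967043 ≈ -37.618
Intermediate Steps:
S(r, p) = -3 + r/3 (S(r, p) = (r - 9)/3 = (-9 + r)/3 = -3 + r/3)
q = 16809538/967043 (q = 6 + (-1996/(-154) - 19826/12559) = 6 + (-1996*(-1/154) - 19826*1/12559) = 6 + (998/77 - 19826/12559) = 6 + 11007280/967043 = 16809538/967043 ≈ 17.382)
g(47) + q = -55 + 16809538/967043 = -36377827/967043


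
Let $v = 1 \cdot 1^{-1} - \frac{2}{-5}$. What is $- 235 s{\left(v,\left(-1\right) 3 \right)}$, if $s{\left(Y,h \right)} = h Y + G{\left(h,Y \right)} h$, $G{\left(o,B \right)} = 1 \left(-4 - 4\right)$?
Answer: $-4653$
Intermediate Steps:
$G{\left(o,B \right)} = -8$ ($G{\left(o,B \right)} = 1 \left(-8\right) = -8$)
$v = \frac{7}{5}$ ($v = 1 \cdot 1 - - \frac{2}{5} = 1 + \frac{2}{5} = \frac{7}{5} \approx 1.4$)
$s{\left(Y,h \right)} = - 8 h + Y h$ ($s{\left(Y,h \right)} = h Y - 8 h = Y h - 8 h = - 8 h + Y h$)
$- 235 s{\left(v,\left(-1\right) 3 \right)} = - 235 \left(-1\right) 3 \left(-8 + \frac{7}{5}\right) = - 235 \left(\left(-3\right) \left(- \frac{33}{5}\right)\right) = \left(-235\right) \frac{99}{5} = -4653$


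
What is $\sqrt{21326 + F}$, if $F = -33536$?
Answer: $i \sqrt{12210} \approx 110.5 i$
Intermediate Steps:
$\sqrt{21326 + F} = \sqrt{21326 - 33536} = \sqrt{-12210} = i \sqrt{12210}$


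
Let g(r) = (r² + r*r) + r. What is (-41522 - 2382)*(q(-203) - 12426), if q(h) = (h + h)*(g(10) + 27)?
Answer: 4770081792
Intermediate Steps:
g(r) = r + 2*r² (g(r) = (r² + r²) + r = 2*r² + r = r + 2*r²)
q(h) = 474*h (q(h) = (h + h)*(10*(1 + 2*10) + 27) = (2*h)*(10*(1 + 20) + 27) = (2*h)*(10*21 + 27) = (2*h)*(210 + 27) = (2*h)*237 = 474*h)
(-41522 - 2382)*(q(-203) - 12426) = (-41522 - 2382)*(474*(-203) - 12426) = -43904*(-96222 - 12426) = -43904*(-108648) = 4770081792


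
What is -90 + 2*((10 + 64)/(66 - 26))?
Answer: -863/10 ≈ -86.300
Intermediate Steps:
-90 + 2*((10 + 64)/(66 - 26)) = -90 + 2*(74/40) = -90 + 2*(74*(1/40)) = -90 + 2*(37/20) = -90 + 37/10 = -863/10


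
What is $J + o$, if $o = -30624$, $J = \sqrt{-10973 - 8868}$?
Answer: $-30624 + i \sqrt{19841} \approx -30624.0 + 140.86 i$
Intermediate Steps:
$J = i \sqrt{19841}$ ($J = \sqrt{-19841} = i \sqrt{19841} \approx 140.86 i$)
$J + o = i \sqrt{19841} - 30624 = -30624 + i \sqrt{19841}$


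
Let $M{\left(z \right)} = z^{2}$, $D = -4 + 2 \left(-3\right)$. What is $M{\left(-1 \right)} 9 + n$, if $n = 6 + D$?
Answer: $5$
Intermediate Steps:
$D = -10$ ($D = -4 - 6 = -10$)
$n = -4$ ($n = 6 - 10 = -4$)
$M{\left(-1 \right)} 9 + n = \left(-1\right)^{2} \cdot 9 - 4 = 1 \cdot 9 - 4 = 9 - 4 = 5$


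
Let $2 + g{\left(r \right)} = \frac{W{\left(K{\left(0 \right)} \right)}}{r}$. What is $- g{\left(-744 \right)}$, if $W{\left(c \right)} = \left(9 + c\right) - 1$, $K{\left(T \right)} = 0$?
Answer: $\frac{187}{93} \approx 2.0108$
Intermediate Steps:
$W{\left(c \right)} = 8 + c$
$g{\left(r \right)} = -2 + \frac{8}{r}$ ($g{\left(r \right)} = -2 + \frac{8 + 0}{r} = -2 + \frac{8}{r}$)
$- g{\left(-744 \right)} = - (-2 + \frac{8}{-744}) = - (-2 + 8 \left(- \frac{1}{744}\right)) = - (-2 - \frac{1}{93}) = \left(-1\right) \left(- \frac{187}{93}\right) = \frac{187}{93}$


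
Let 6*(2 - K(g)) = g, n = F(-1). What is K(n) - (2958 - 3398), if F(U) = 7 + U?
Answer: 441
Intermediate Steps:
n = 6 (n = 7 - 1 = 6)
K(g) = 2 - g/6
K(n) - (2958 - 3398) = (2 - ⅙*6) - (2958 - 3398) = (2 - 1) - 1*(-440) = 1 + 440 = 441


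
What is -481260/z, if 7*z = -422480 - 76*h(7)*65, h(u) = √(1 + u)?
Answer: 127076703/15919118 - 5943561*√2/31838236 ≈ 7.7186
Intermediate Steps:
z = -422480/7 - 9880*√2/7 (z = (-422480 - 76*√(1 + 7)*65)/7 = (-422480 - 76*√8*65)/7 = (-422480 - 76*(2*√2)*65)/7 = (-422480 - 152*√2*65)/7 = (-422480 - 9880*√2)/7 = -422480/7 - 9880*√2/7 ≈ -62350.)
-481260/z = -481260/(-422480/7 - 9880*√2/7)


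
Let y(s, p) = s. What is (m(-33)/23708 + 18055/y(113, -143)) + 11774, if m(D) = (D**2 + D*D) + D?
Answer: 31970883421/2679004 ≈ 11934.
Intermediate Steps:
m(D) = D + 2*D**2 (m(D) = (D**2 + D**2) + D = 2*D**2 + D = D + 2*D**2)
(m(-33)/23708 + 18055/y(113, -143)) + 11774 = (-33*(1 + 2*(-33))/23708 + 18055/113) + 11774 = (-33*(1 - 66)*(1/23708) + 18055*(1/113)) + 11774 = (-33*(-65)*(1/23708) + 18055/113) + 11774 = (2145*(1/23708) + 18055/113) + 11774 = (2145/23708 + 18055/113) + 11774 = 428290325/2679004 + 11774 = 31970883421/2679004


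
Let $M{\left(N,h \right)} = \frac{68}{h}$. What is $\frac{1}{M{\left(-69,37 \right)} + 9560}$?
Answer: $\frac{37}{353788} \approx 0.00010458$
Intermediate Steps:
$\frac{1}{M{\left(-69,37 \right)} + 9560} = \frac{1}{\frac{68}{37} + 9560} = \frac{1}{\frac{353788}{37}} = \frac{37}{353788}$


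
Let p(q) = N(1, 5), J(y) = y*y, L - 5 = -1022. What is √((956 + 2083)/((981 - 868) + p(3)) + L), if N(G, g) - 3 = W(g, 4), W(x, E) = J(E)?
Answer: I*√481085/22 ≈ 31.527*I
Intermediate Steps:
L = -1017 (L = 5 - 1022 = -1017)
J(y) = y²
W(x, E) = E²
N(G, g) = 19 (N(G, g) = 3 + 4² = 3 + 16 = 19)
p(q) = 19
√((956 + 2083)/((981 - 868) + p(3)) + L) = √((956 + 2083)/((981 - 868) + 19) - 1017) = √(3039/(113 + 19) - 1017) = √(3039/132 - 1017) = √(3039*(1/132) - 1017) = √(1013/44 - 1017) = √(-43735/44) = I*√481085/22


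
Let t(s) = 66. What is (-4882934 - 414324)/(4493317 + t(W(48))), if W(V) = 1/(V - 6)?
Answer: -5297258/4493383 ≈ -1.1789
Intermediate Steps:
W(V) = 1/(-6 + V)
(-4882934 - 414324)/(4493317 + t(W(48))) = (-4882934 - 414324)/(4493317 + 66) = -5297258/4493383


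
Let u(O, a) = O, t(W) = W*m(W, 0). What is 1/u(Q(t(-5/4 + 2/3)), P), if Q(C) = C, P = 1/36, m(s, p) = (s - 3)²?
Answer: -1728/12943 ≈ -0.13351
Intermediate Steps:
m(s, p) = (-3 + s)²
t(W) = W*(-3 + W)²
P = 1/36 ≈ 0.027778
1/u(Q(t(-5/4 + 2/3)), P) = 1/((-5/4 + 2/3)*(-3 + (-5/4 + 2/3))²) = 1/((-5*¼ + 2*(⅓))*(-3 + (-5*¼ + 2*(⅓)))²) = 1/((-5/4 + ⅔)*(-3 + (-5/4 + ⅔))²) = 1/(-7*(-3 - 7/12)²/12) = 1/(-7*(-43/12)²/12) = 1/(-7/12*1849/144) = 1/(-12943/1728) = -1728/12943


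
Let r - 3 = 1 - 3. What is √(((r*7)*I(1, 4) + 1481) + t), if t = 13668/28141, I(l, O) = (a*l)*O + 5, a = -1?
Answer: 6*√32743207281/28141 ≈ 38.581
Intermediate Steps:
I(l, O) = 5 - O*l (I(l, O) = (-l)*O + 5 = -O*l + 5 = 5 - O*l)
t = 13668/28141 (t = 13668*(1/28141) = 13668/28141 ≈ 0.48570)
r = 1 (r = 3 + (1 - 3) = 3 - 2 = 1)
√(((r*7)*I(1, 4) + 1481) + t) = √(((1*7)*(5 - 1*4*1) + 1481) + 13668/28141) = √((7*(5 - 4) + 1481) + 13668/28141) = √((7*1 + 1481) + 13668/28141) = √((7 + 1481) + 13668/28141) = √(1488 + 13668/28141) = √(41887476/28141) = 6*√32743207281/28141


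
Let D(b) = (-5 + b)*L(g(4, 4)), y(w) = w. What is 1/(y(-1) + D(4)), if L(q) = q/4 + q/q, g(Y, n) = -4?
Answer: -1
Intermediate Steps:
L(q) = 1 + q/4 (L(q) = q*(1/4) + 1 = q/4 + 1 = 1 + q/4)
D(b) = 0 (D(b) = (-5 + b)*(1 + (1/4)*(-4)) = (-5 + b)*(1 - 1) = (-5 + b)*0 = 0)
1/(y(-1) + D(4)) = 1/(-1 + 0) = 1/(-1) = -1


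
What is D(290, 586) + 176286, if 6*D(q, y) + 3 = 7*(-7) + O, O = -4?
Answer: 528830/3 ≈ 1.7628e+5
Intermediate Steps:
D(q, y) = -28/3 (D(q, y) = -½ + (7*(-7) - 4)/6 = -½ + (-49 - 4)/6 = -½ + (⅙)*(-53) = -½ - 53/6 = -28/3)
D(290, 586) + 176286 = -28/3 + 176286 = 528830/3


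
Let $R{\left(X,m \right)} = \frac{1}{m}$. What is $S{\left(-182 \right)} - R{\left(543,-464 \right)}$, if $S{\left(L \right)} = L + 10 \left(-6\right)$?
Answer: $- \frac{112287}{464} \approx -242.0$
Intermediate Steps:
$S{\left(L \right)} = -60 + L$ ($S{\left(L \right)} = L - 60 = -60 + L$)
$S{\left(-182 \right)} - R{\left(543,-464 \right)} = \left(-60 - 182\right) - \frac{1}{-464} = -242 - - \frac{1}{464} = -242 + \frac{1}{464} = - \frac{112287}{464}$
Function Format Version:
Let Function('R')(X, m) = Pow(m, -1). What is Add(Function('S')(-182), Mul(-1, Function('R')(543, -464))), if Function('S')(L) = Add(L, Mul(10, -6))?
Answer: Rational(-112287, 464) ≈ -242.00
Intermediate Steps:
Function('S')(L) = Add(-60, L) (Function('S')(L) = Add(L, -60) = Add(-60, L))
Add(Function('S')(-182), Mul(-1, Function('R')(543, -464))) = Add(Add(-60, -182), Mul(-1, Pow(-464, -1))) = Add(-242, Mul(-1, Rational(-1, 464))) = Add(-242, Rational(1, 464)) = Rational(-112287, 464)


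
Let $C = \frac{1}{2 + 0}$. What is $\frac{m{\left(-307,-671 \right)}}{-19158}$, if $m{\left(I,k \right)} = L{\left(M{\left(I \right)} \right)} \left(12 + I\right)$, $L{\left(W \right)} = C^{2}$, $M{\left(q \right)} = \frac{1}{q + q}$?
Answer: $\frac{295}{76632} \approx 0.0038496$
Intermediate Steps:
$C = \frac{1}{2} \approx 0.5$
$M{\left(q \right)} = \frac{1}{2 q}$
$L{\left(W \right)} = \frac{1}{4}$ ($L{\left(W \right)} = \left(\frac{1}{2}\right)^{2} = \frac{1}{4}$)
$m{\left(I,k \right)} = 3 + \frac{I}{4}$ ($m{\left(I,k \right)} = \frac{12 + I}{4} = 3 + \frac{I}{4}$)
$\frac{m{\left(-307,-671 \right)}}{-19158} = \frac{3 + \frac{1}{4} \left(-307\right)}{-19158} = \left(3 - \frac{307}{4}\right) \left(- \frac{1}{19158}\right) = \left(- \frac{295}{4}\right) \left(- \frac{1}{19158}\right) = \frac{295}{76632}$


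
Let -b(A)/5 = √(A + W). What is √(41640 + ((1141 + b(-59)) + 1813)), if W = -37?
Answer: √(44594 - 20*I*√6) ≈ 211.17 - 0.116*I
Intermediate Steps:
b(A) = -5*√(-37 + A) (b(A) = -5*√(A - 37) = -5*√(-37 + A))
√(41640 + ((1141 + b(-59)) + 1813)) = √(41640 + ((1141 - 5*√(-37 - 59)) + 1813)) = √(41640 + ((1141 - 20*I*√6) + 1813)) = √(41640 + (2954 - 20*I*√6)) = √(44594 - 20*I*√6)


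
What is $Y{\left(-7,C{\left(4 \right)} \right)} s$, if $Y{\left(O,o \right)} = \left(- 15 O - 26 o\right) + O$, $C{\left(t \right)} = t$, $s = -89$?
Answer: $534$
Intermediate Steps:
$Y{\left(O,o \right)} = - 26 o - 14 O$ ($Y{\left(O,o \right)} = \left(- 26 o - 15 O\right) + O = - 26 o - 14 O$)
$Y{\left(-7,C{\left(4 \right)} \right)} s = \left(\left(-26\right) 4 - -98\right) \left(-89\right) = \left(-104 + 98\right) \left(-89\right) = \left(-6\right) \left(-89\right) = 534$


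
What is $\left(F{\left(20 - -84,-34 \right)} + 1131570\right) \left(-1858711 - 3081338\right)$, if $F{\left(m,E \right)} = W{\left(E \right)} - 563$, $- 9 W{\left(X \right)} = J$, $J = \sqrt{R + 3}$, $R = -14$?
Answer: $-5587229999343 + \frac{1646683 i \sqrt{11}}{3} \approx -5.5872 \cdot 10^{12} + 1.8205 \cdot 10^{6} i$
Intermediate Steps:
$J = i \sqrt{11}$ ($J = \sqrt{-14 + 3} = \sqrt{-11} = i \sqrt{11} \approx 3.3166 i$)
$W{\left(X \right)} = - \frac{i \sqrt{11}}{9}$
$F{\left(m,E \right)} = -563 - \frac{i \sqrt{11}}{9}$ ($F{\left(m,E \right)} = - \frac{i \sqrt{11}}{9} - 563 = -563 - \frac{i \sqrt{11}}{9}$)
$\left(F{\left(20 - -84,-34 \right)} + 1131570\right) \left(-1858711 - 3081338\right) = \left(\left(-563 - \frac{i \sqrt{11}}{9}\right) + 1131570\right) \left(-1858711 - 3081338\right) = \left(1131007 - \frac{i \sqrt{11}}{9}\right) \left(-4940049\right) = -5587229999343 + \frac{1646683 i \sqrt{11}}{3}$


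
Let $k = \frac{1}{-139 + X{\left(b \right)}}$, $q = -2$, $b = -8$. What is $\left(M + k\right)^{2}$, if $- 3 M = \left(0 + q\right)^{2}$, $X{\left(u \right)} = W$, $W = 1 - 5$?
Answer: $\frac{330625}{184041} \approx 1.7965$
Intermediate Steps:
$W = -4$ ($W = 1 - 5 = -4$)
$X{\left(u \right)} = -4$
$k = - \frac{1}{143}$ ($k = \frac{1}{-139 - 4} = \frac{1}{-143} = - \frac{1}{143} \approx -0.006993$)
$M = - \frac{4}{3}$ ($M = - \frac{\left(0 - 2\right)^{2}}{3} = - \frac{\left(-2\right)^{2}}{3} = \left(- \frac{1}{3}\right) 4 = - \frac{4}{3} \approx -1.3333$)
$\left(M + k\right)^{2} = \left(- \frac{4}{3} - \frac{1}{143}\right)^{2} = \left(- \frac{575}{429}\right)^{2} = \frac{330625}{184041}$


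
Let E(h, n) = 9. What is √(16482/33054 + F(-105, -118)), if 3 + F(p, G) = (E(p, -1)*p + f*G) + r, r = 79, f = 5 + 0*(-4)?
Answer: 22*I*√91454909/5509 ≈ 38.19*I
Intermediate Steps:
f = 5 (f = 5 + 0 = 5)
F(p, G) = 76 + 5*G + 9*p (F(p, G) = -3 + ((9*p + 5*G) + 79) = -3 + ((5*G + 9*p) + 79) = -3 + (79 + 5*G + 9*p) = 76 + 5*G + 9*p)
√(16482/33054 + F(-105, -118)) = √(16482/33054 + (76 + 5*(-118) + 9*(-105))) = √(16482*(1/33054) + (76 - 590 - 945)) = √(2747/5509 - 1459) = √(-8034884/5509) = 22*I*√91454909/5509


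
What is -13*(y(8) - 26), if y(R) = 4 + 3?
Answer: 247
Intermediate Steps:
y(R) = 7
-13*(y(8) - 26) = -13*(7 - 26) = -13*(-19) = 247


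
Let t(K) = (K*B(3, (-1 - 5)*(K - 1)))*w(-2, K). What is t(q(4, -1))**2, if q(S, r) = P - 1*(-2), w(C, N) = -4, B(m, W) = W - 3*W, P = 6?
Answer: 7225344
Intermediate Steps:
B(m, W) = -2*W
q(S, r) = 8 (q(S, r) = 6 - 1*(-2) = 6 + 2 = 8)
t(K) = -4*K*(-12 + 12*K) (t(K) = (K*(-2*(-1 - 5)*(K - 1)))*(-4) = (K*(-(-12)*(-1 + K)))*(-4) = (K*(-2*(6 - 6*K)))*(-4) = (K*(-12 + 12*K))*(-4) = -4*K*(-12 + 12*K))
t(q(4, -1))**2 = (48*8*(1 - 1*8))**2 = (48*8*(1 - 8))**2 = (48*8*(-7))**2 = (-2688)**2 = 7225344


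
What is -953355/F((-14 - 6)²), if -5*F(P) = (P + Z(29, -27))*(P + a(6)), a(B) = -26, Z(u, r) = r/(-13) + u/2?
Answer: 61968075/2025397 ≈ 30.596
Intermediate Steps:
Z(u, r) = u/2 - r/13 (Z(u, r) = r*(-1/13) + u*(½) = -r/13 + u/2 = u/2 - r/13)
F(P) = -(-26 + P)*(431/26 + P)/5 (F(P) = -(P + ((½)*29 - 1/13*(-27)))*(P - 26)/5 = -(P + (29/2 + 27/13))*(-26 + P)/5 = -(P + 431/26)*(-26 + P)/5 = -(431/26 + P)*(-26 + P)/5 = -(-26 + P)*(431/26 + P)/5)
-953355/F((-14 - 6)²) = -953355/(431/5 - (-14 - 6)⁴/5 + 49*(-14 - 6)²/26) = -953355/(431/5 - ((-20)²)²/5 + (49/26)*(-20)²) = -953355/(431/5 - ⅕*400² + (49/26)*400) = -953355/(431/5 - ⅕*160000 + 9800/13) = -953355/(431/5 - 32000 + 9800/13) = -953355/(-2025397/65) = -953355*(-65/2025397) = 61968075/2025397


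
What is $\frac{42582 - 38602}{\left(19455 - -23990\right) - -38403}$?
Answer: $\frac{995}{20462} \approx 0.048627$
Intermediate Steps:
$\frac{42582 - 38602}{\left(19455 - -23990\right) - -38403} = \frac{3980}{\left(19455 + 23990\right) + 38403} = \frac{3980}{43445 + 38403} = \frac{3980}{81848} = 3980 \cdot \frac{1}{81848} = \frac{995}{20462}$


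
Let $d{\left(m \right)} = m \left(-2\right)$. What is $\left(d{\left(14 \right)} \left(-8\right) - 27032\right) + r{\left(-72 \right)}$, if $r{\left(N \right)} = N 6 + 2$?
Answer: $-27238$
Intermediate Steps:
$d{\left(m \right)} = - 2 m$
$r{\left(N \right)} = 2 + 6 N$ ($r{\left(N \right)} = 6 N + 2 = 2 + 6 N$)
$\left(d{\left(14 \right)} \left(-8\right) - 27032\right) + r{\left(-72 \right)} = \left(\left(-2\right) 14 \left(-8\right) - 27032\right) + \left(2 + 6 \left(-72\right)\right) = \left(\left(-28\right) \left(-8\right) - 27032\right) + \left(2 - 432\right) = \left(224 - 27032\right) - 430 = -26808 - 430 = -27238$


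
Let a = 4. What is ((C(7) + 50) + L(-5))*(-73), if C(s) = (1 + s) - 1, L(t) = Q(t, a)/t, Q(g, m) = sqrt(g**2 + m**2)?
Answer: -4161 + 73*sqrt(41)/5 ≈ -4067.5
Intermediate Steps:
L(t) = sqrt(16 + t**2)/t (L(t) = sqrt(t**2 + 4**2)/t = sqrt(t**2 + 16)/t = sqrt(16 + t**2)/t)
C(s) = s
((C(7) + 50) + L(-5))*(-73) = ((7 + 50) + sqrt(16 + (-5)**2)/(-5))*(-73) = (57 - sqrt(16 + 25)/5)*(-73) = (57 - sqrt(41)/5)*(-73) = -4161 + 73*sqrt(41)/5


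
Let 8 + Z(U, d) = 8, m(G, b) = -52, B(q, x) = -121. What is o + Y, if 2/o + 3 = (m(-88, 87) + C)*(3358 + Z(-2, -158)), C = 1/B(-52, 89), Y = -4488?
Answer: -94841569658/21132257 ≈ -4488.0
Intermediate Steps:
Z(U, d) = 0 (Z(U, d) = -8 + 8 = 0)
C = -1/121 (C = 1/(-121) = -1/121 ≈ -0.0082645)
o = -242/21132257 (o = 2/(-3 + (-52 - 1/121)*(3358 + 0)) = 2/(-3 - 6293/121*3358) = 2/(-3 - 21131894/121) = 2/(-21132257/121) = 2*(-121/21132257) = -242/21132257 ≈ -1.1452e-5)
o + Y = -242/21132257 - 4488 = -94841569658/21132257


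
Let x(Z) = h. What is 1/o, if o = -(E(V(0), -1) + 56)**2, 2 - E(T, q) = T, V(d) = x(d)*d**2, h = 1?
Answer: -1/3364 ≈ -0.00029727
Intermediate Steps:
x(Z) = 1
V(d) = d**2 (V(d) = 1*d**2 = d**2)
E(T, q) = 2 - T
o = -3364 (o = -((2 - 1*0**2) + 56)**2 = -((2 - 1*0) + 56)**2 = -((2 + 0) + 56)**2 = -(2 + 56)**2 = -1*58**2 = -1*3364 = -3364)
1/o = 1/(-3364) = -1/3364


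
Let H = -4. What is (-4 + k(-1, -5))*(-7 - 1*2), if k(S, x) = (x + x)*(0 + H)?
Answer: -324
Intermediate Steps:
k(S, x) = -8*x (k(S, x) = (x + x)*(0 - 4) = (2*x)*(-4) = -8*x)
(-4 + k(-1, -5))*(-7 - 1*2) = (-4 - 8*(-5))*(-7 - 1*2) = (-4 + 40)*(-7 - 2) = 36*(-9) = -324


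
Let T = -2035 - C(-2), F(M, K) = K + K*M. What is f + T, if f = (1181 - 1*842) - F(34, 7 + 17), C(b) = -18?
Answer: -2518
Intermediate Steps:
T = -2017 (T = -2035 - 1*(-18) = -2035 + 18 = -2017)
f = -501 (f = (1181 - 1*842) - (7 + 17)*(1 + 34) = (1181 - 842) - 24*35 = 339 - 1*840 = 339 - 840 = -501)
f + T = -501 - 2017 = -2518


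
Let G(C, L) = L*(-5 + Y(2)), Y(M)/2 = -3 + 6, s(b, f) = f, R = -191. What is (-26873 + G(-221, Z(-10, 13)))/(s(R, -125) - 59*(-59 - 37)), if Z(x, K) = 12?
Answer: -26861/5539 ≈ -4.8494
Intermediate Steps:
Y(M) = 6 (Y(M) = 2*(-3 + 6) = 2*3 = 6)
G(C, L) = L (G(C, L) = L*(-5 + 6) = L*1 = L)
(-26873 + G(-221, Z(-10, 13)))/(s(R, -125) - 59*(-59 - 37)) = (-26873 + 12)/(-125 - 59*(-59 - 37)) = -26861/(-125 - 59*(-96)) = -26861/(-125 + 5664) = -26861/5539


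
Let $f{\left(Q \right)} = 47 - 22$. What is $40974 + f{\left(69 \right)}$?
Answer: $40999$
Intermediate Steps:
$f{\left(Q \right)} = 25$ ($f{\left(Q \right)} = 47 - 22 = 25$)
$40974 + f{\left(69 \right)} = 40974 + 25 = 40999$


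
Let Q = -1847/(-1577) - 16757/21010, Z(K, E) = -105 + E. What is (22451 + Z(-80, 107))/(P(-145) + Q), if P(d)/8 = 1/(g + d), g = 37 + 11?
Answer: 72161218226570/935766897 ≈ 77115.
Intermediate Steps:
g = 48
Q = 12379681/33132770 (Q = -1847*(-1/1577) - 16757*1/21010 = 1847/1577 - 16757/21010 = 12379681/33132770 ≈ 0.37364)
P(d) = 8/(48 + d)
(22451 + Z(-80, 107))/(P(-145) + Q) = (22451 + (-105 + 107))/(8/(48 - 145) + 12379681/33132770) = (22451 + 2)/(8/(-97) + 12379681/33132770) = 22453/(8*(-1/97) + 12379681/33132770) = 22453/(-8/97 + 12379681/33132770) = 22453/(935766897/3213878690) = 22453*(3213878690/935766897) = 72161218226570/935766897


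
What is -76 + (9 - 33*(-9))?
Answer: 230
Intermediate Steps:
-76 + (9 - 33*(-9)) = -76 + (9 + 297) = -76 + 306 = 230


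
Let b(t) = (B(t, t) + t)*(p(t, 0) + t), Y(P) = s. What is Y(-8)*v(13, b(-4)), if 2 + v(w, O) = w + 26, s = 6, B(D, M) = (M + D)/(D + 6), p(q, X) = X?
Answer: 222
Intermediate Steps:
B(D, M) = (D + M)/(6 + D)
Y(P) = 6
b(t) = t*(t + 2*t/(6 + t)) (b(t) = ((t + t)/(6 + t) + t)*(0 + t) = ((2*t)/(6 + t) + t)*t = (2*t/(6 + t) + t)*t = (t + 2*t/(6 + t))*t = t*(t + 2*t/(6 + t)))
v(w, O) = 24 + w (v(w, O) = -2 + (w + 26) = -2 + (26 + w) = 24 + w)
Y(-8)*v(13, b(-4)) = 6*(24 + 13) = 6*37 = 222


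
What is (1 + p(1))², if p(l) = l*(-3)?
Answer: 4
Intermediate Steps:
p(l) = -3*l
(1 + p(1))² = (1 - 3*1)² = (1 - 3)² = (-2)² = 4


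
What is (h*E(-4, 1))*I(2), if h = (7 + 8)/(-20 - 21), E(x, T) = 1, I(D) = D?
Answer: -30/41 ≈ -0.73171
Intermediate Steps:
h = -15/41 (h = 15/(-41) = 15*(-1/41) = -15/41 ≈ -0.36585)
(h*E(-4, 1))*I(2) = -15/41*1*2 = -15/41*2 = -30/41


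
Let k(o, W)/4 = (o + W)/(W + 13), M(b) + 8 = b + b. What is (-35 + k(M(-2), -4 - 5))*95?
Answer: -5320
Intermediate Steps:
M(b) = -8 + 2*b (M(b) = -8 + (b + b) = -8 + 2*b)
k(o, W) = 4*(W + o)/(13 + W) (k(o, W) = 4*((o + W)/(W + 13)) = 4*((W + o)/(13 + W)) = 4*(W + o)/(13 + W))
(-35 + k(M(-2), -4 - 5))*95 = (-35 + 4*((-4 - 5) + (-8 + 2*(-2)))/(13 + (-4 - 5)))*95 = (-35 + 4*(-9 + (-8 - 4))/(13 - 9))*95 = (-35 + 4*(-9 - 12)/4)*95 = (-35 + 4*(¼)*(-21))*95 = (-35 - 21)*95 = -56*95 = -5320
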